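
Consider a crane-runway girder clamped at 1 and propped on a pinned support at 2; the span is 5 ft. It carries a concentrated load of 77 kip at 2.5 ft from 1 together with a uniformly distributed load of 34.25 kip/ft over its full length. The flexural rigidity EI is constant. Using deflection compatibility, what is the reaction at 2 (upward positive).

R_2 = 88.28 kip

Remove the prop at 2; the released (primary) structure is a cantilever built in at 1.
Free-end deflection of the primary structure under the applied loading (downward +):
  point load 77 at a = 2.5: Pa²(3L − a)/(6EI) = 1003/EI
  UDL 34.25: wL⁴/(8EI) = 2676/EI
  δ_0 = 3678/EI
Tip deflection under a unit load at 2: L³/(3EI) = 41.67/EI.
Compatibility at 2: δ_0 − R_2·δ_{22} = 0, so R_2 = 3678/41.67 = 88.28 kip.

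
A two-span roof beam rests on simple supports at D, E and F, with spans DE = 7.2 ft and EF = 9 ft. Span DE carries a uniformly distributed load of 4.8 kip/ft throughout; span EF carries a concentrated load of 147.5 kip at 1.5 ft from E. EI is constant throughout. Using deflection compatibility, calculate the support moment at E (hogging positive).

M_E = 107.7 kip·ft

Insert a hinge at E; M_E is the redundant, and each span becomes simply supported.
Discontinuity in slope at E on the released structure — sum the simple-span end rotations:
  span DE: UDL 4.8: wL³/(24EI) = 74.65/EI
  span EF: point load 147.5 at a = 1.5: Pab(L + b)/(6LEI) = 507/EI
  relative rotation θ_0 = (74.65 + 507)/EI = 581.7/EI
A unit hogging moment at E produces rotation L₁/(3EI) + L₂/(3EI) = 5.4/EI.
Compatibility: M_E·(L₁+L₂)/(3EI) = θ_0, giving M_E = 107.7 kip·ft (hogging).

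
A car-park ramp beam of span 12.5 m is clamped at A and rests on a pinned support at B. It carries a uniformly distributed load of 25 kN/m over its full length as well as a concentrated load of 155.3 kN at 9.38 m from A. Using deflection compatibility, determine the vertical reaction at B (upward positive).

R_B = 215.6 kN

Take the reaction at B as the redundant and release it; the primary structure is a cantilever fixed at A.
Downward deflection at the released point B due to the loads:
  UDL 25: wL⁴/(8EI) = 76294/EI
  point load 155.3 at a = 9.38: Pa²(3L − a)/(6EI) = 64039/EI
  δ_0 = 140332/EI
Flexibility coefficient — unit upward force at B: δ_{BB} = L³/(3EI) = 651/EI.
Compatibility at B: δ_0 − R_B·δ_{BB} = 0, so R_B = 140332/651 = 215.6 kN.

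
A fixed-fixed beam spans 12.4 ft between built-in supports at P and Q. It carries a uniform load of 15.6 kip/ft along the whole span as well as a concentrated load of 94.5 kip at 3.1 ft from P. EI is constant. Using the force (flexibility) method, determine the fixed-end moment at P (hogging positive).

M_P = 364.7 kip·ft

Release both end moments; the primary structure is a simply-supported span PQ with redundants M_P and M_Q.
Simple-span end rotations at P and Q under the given loads:
  at P: UDL 15.6: wL³/(24EI) = 1239/EI
  at Q: UDL 15.6: wL³/(24EI) = 1239/EI
  at P: point load 94.5 at a = 3.1: Pab(L + b)/(6LEI) = 794.6/EI
  at Q: point load 94.5 at a = 3.1: Pab(L + a)/(6LEI) = 567.6/EI
  θ_P0 = 2034/EI,  θ_Q0 = 1807/EI
Flexibility coefficients: a unit moment at one end gives L/(3EI) there and L/(6EI) at the far end, so f₁₁ = f₂₂ = 4.133/EI and f₁₂ = f₂₁ = 2.067/EI.
Compatibility — zero rotation at each built-in end:
  4.133 M_P + 2.067 M_Q = 2034
  2.067 M_P + 4.133 M_Q = 1807
Solving the pair gives M_P = 364.7 kip·ft and M_Q = 254.8 kip·ft (hogging).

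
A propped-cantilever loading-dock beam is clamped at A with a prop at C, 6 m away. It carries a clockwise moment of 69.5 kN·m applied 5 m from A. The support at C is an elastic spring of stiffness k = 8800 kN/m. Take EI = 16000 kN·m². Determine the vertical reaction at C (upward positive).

R_C = 16.48 kN

Choose R_C as the redundant. The primary structure is the cantilever fixed at A.
Primary-structure tip deflection at C by superposition:
  clockwise couple 69.5 at a = 5: M₀a(2L − a)/(2EI) = 1216/EI
Flexibility coefficient — unit upward force at C: δ_{CC} = L³/(3EI) = 72/EI.
With EI = 16000 kN·m²: δ_0 = 0.076016 m and δ_{CC} = 0.0045 m/kN.
Compatibility — the spring shortens by R_C/k under the reaction it provides: δ_0 − R_C·δ_{CC} = R_C/k. With 1/k = 0.000114 m/kN, R_C = δ_0 / (δ_{CC} + 1/k) = 0.076016 / (0.0045 + 0.000114) = 16.48 kN.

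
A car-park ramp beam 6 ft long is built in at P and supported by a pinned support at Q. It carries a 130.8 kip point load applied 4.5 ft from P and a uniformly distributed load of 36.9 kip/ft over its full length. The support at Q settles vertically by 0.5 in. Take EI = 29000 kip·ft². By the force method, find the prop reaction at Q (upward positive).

Choose R_Q as the redundant. The primary structure is the cantilever fixed at P.
Primary-structure tip deflection at Q by superposition:
  point load 130.8 at a = 4.5: Pa²(3L − a)/(6EI) = 5960/EI
  UDL 36.9: wL⁴/(8EI) = 5978/EI
  δ_0 = 11937/EI
Flexibility coefficient — unit upward force at Q: δ_{QQ} = L³/(3EI) = 72/EI.
With EI = 29000 kip·ft²: δ_0 = 0.41163 ft and δ_{QQ} = 0.002483 ft/kip.
Compatibility — the beam at Q must follow the support down by 0.04167 ft: δ_0 − R_Q·δ_{QQ} = 0.04167, so R_Q = (0.41163 − 0.04167)/0.002483 = 149 kip.

R_Q = 149 kip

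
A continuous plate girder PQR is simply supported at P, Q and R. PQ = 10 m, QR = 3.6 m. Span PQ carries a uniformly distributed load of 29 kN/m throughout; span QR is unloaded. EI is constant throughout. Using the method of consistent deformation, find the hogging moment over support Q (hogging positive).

M_Q = 266.5 kN·m

Insert a hinge at Q; M_Q is the redundant, and each span becomes simply supported.
End slopes at the hinge Q, treating each span as simply supported:
  span PQ: UDL 29: wL³/(24EI) = 1208/EI
  relative rotation θ_0 = (1208 + 0)/EI = 1208/EI
A unit hogging moment at Q produces rotation L₁/(3EI) + L₂/(3EI) = 4.533/EI.
Slope continuity at Q: θ_0 = M_Q·4.533/EI, so M_Q = 1208/4.533 = 266.5 kN·m (hogging).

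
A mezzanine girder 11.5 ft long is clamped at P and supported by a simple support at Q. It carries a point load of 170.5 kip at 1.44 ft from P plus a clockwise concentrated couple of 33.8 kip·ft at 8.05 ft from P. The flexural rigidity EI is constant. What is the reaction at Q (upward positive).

Release the roller at Q. Primary structure: cantilever fixed at P.
Free-end deflection of the primary structure under the applied loading (downward +):
  point load 170.5 at a = 1.44: Pa²(3L − a)/(6EI) = 1948/EI
  clockwise couple 33.8 at a = 8.05: M₀a(2L − a)/(2EI) = 2034/EI
  δ_0 = 3982/EI
Tip deflection under a unit load at Q: L³/(3EI) = 507/EI.
The prop prevents deflection at Q: R_Q = δ_0/δ_{QQ} = 3982/507 = 7.855 kip.

R_Q = 7.855 kip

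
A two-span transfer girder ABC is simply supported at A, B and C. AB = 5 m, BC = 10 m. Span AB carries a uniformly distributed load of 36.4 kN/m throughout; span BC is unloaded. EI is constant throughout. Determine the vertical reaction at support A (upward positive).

Take M_B as the redundant. Released structure: two simple spans AB and BC with a hinge at B.
Rotations at B on the released spans (each span's end-slope, ×1/EI):
  span AB: UDL 36.4: wL³/(24EI) = 189.6/EI
  relative rotation θ_0 = (189.6 + 0)/EI = 189.6/EI
A unit hogging moment at B produces rotation L₁/(3EI) + L₂/(3EI) = 5/EI.
Slope continuity at B: θ_0 = M_B·5/EI, so M_B = 189.6/5 = 37.92 kN·m (hogging).
Span AB, ΣM about A with M_B applied at B: R_B^{AB}·5 = 455 + 37.92, so R_B^{AB} = 98.58 kN and R_A = 182 − 98.58 = 83.42 kN.

R_A = 83.42 kN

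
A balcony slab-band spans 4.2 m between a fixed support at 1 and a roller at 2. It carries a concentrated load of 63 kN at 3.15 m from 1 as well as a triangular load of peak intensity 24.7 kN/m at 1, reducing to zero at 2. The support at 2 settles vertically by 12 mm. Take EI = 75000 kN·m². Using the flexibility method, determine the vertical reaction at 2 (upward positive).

Take the reaction at 2 as the redundant and release it; the primary structure is a cantilever fixed at 1.
Deflection at 2 on the released cantilever, summing each load's contribution:
  point load 63 at a = 3.15: Pa²(3L − a)/(6EI) = 984.6/EI
  triangular load, peak 24.7 at the fixed end: w₀L⁴/(30EI) = 256.2/EI
  δ_0 = 1241/EI
Flexibility coefficient — unit upward force at 2: δ_{22} = L³/(3EI) = 24.7/EI.
With EI = 75000 kN·m²: δ_0 = 0.016543 m and δ_{22} = 0.000329 m/kN.
Compatibility — the beam at 2 must follow the support down by 0.012 m: δ_0 − R_2·δ_{22} = 0.012, so R_2 = (0.016543 − 0.012)/0.000329 = 13.8 kN.

R_2 = 13.8 kN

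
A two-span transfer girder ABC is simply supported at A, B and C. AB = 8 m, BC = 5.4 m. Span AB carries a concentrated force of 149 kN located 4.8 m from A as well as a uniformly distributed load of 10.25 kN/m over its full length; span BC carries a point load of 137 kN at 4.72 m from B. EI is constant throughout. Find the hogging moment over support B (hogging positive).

M_B = 204.1 kN·m

Insert a hinge at B; M_B is the redundant, and each span becomes simply supported.
Rotations at B on the released spans (each span's end-slope, ×1/EI):
  span AB: point load 149 at a = 4.8: Pab(L + a)/(6LEI) = 610.3/EI
  span AB: UDL 10.25: wL³/(24EI) = 218.7/EI
  span BC: point load 137 at a = 4.72: Pab(L + b)/(6LEI) = 82.51/EI
  relative rotation θ_0 = (829 + 82.51)/EI = 911.5/EI
A unit hogging moment at B produces rotation L₁/(3EI) + L₂/(3EI) = 4.467/EI.
Compatibility: M_B·(L₁+L₂)/(3EI) = θ_0, giving M_B = 204.1 kN·m (hogging).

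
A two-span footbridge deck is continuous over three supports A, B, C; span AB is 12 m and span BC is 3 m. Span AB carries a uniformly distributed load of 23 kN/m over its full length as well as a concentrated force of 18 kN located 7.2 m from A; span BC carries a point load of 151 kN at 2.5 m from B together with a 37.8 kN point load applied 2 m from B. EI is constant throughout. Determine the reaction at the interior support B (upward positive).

Take M_B as the redundant. Released structure: two simple spans AB and BC with a hinge at B.
Rotations at B on the released spans (each span's end-slope, ×1/EI):
  span AB: UDL 23: wL³/(24EI) = 1656/EI
  span AB: point load 18 at a = 7.2: Pab(L + a)/(6LEI) = 165.9/EI
  span BC: point load 151 at a = 2.5: Pab(L + b)/(6LEI) = 36.7/EI
  span BC: point load 37.8 at a = 2: Pab(L + b)/(6LEI) = 16.8/EI
  relative rotation θ_0 = (1822 + 53.5)/EI = 1875/EI
A unit hogging moment at B produces rotation L₁/(3EI) + L₂/(3EI) = 5/EI.
Compatibility: M_B·(L₁+L₂)/(3EI) = θ_0, giving M_B = 375.1 kN·m (hogging).
Span AB, ΣM about A with M_B applied at B: R_B^{AB}·12 = 1786 + 375.1, so R_B^{AB} = 180.1 kN and R_A = 294 − 180.1 = 113.9 kN.
Span BC, ΣM about C: R_B^{BC}·3 = 113.3 + 375.1, so R_B^{BC} = 162.8 kN and R_C = 188.8 − 162.8 = 26.01 kN.
R_B = 180.1 + 162.8 = 342.8 kN.

R_B = 342.8 kN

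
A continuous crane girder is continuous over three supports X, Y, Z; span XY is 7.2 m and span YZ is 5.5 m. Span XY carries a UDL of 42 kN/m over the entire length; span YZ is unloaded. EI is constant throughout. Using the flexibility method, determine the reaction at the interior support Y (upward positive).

Take M_Y as the redundant. Released structure: two simple spans XY and YZ with a hinge at Y.
Rotations at Y on the released spans (each span's end-slope, ×1/EI):
  span XY: UDL 42: wL³/(24EI) = 653.2/EI
  relative rotation θ_0 = (653.2 + 0)/EI = 653.2/EI
A unit hogging moment at Y produces rotation L₁/(3EI) + L₂/(3EI) = 4.233/EI.
Slope continuity at Y: θ_0 = M_Y·4.233/EI, so M_Y = 653.2/4.233 = 154.3 kN·m (hogging).
Span XY, ΣM about X with M_Y applied at Y: R_Y^{XY}·7.2 = 1089 + 154.3, so R_Y^{XY} = 172.6 kN and R_X = 302.4 − 172.6 = 129.8 kN.
Span YZ, ΣM about Z: R_Y^{YZ}·5.5 = 0 + 154.3, so R_Y^{YZ} = 28.05 kN and R_Z = 0 − 28.05 = -28.05 kN.
R_Y = 172.6 + 28.05 = 200.7 kN.

R_Y = 200.7 kN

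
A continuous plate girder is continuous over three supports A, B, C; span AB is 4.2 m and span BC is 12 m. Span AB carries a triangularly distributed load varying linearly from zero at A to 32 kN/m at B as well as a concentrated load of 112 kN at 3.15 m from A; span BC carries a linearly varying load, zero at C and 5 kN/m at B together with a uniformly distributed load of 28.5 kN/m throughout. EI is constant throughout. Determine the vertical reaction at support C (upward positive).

R_C = 143.9 kN

Release continuity at B by inserting a hinge; the redundant is the internal moment M_B. The primary structure is two simply-supported spans AB and BC.
Rotations at B on the released spans (each span's end-slope, ×1/EI):
  span AB: triangular load, peak 32: w₀L³/(45EI) = 52.68/EI
  span AB: point load 112 at a = 3.15: Pab(L + a)/(6LEI) = 108/EI
  span BC: triangular load, peak 5: w₀L³/(45EI) = 192/EI
  span BC: UDL 28.5: wL³/(24EI) = 2052/EI
  relative rotation θ_0 = (160.7 + 2244)/EI = 2405/EI
A unit hogging moment at B produces rotation L₁/(3EI) + L₂/(3EI) = 5.4/EI.
Slope continuity at B: θ_0 = M_B·5.4/EI, so M_B = 2405/5.4 = 445.3 kN·m (hogging).
Span BC, ΣM about C: R_B^{BC}·12 = 2292 + 445.3, so R_B^{BC} = 228.1 kN and R_C = 372 − 228.1 = 143.9 kN.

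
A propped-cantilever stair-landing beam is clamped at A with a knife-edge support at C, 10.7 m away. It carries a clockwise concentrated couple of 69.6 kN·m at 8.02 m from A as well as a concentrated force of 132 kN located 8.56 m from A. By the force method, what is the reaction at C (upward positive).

Release the roller at C. Primary structure: cantilever fixed at A.
Primary-structure tip deflection at C by superposition:
  clockwise couple 69.6 at a = 8.02: M₀a(2L − a)/(2EI) = 3734/EI
  point load 132 at a = 8.56: Pa²(3L − a)/(6EI) = 37947/EI
  δ_0 = 41681/EI
Flexibility coefficient — unit upward force at C: δ_{CC} = L³/(3EI) = 408.3/EI.
The prop prevents deflection at C: R_C = δ_0/δ_{CC} = 41681/408.3 = 102.1 kN.

R_C = 102.1 kN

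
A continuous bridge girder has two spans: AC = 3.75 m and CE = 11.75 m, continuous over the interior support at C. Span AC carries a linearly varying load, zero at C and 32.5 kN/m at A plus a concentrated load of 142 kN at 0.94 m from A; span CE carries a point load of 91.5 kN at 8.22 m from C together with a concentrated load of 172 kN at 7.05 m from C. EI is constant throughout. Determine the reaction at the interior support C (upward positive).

Insert a hinge at C; M_C is the redundant, and each span becomes simply supported.
End slopes at the hinge C, treating each span as simply supported:
  span AC: triangular load, peak 32.5: 7w₀L³/(360EI) = 33.33/EI
  span AC: point load 142 at a = 0.94: Pab(L + a)/(6LEI) = 78.18/EI
  span CE: point load 91.5 at a = 8.22: Pab(L + b)/(6LEI) = 575.4/EI
  span CE: point load 172 at a = 7.05: Pab(L + b)/(6LEI) = 1330/EI
  relative rotation θ_0 = (111.5 + 1905)/EI = 2017/EI
A unit hogging moment at C produces rotation L₁/(3EI) + L₂/(3EI) = 5.167/EI.
Compatibility: M_C·(L₁+L₂)/(3EI) = θ_0, giving M_C = 390.3 kN·m (hogging).
Span AC, ΣM about A with M_C applied at C: R_C^{AC}·3.75 = 209.7 + 390.3, so R_C^{AC} = 160 kN and R_A = 202.9 − 160 = 42.94 kN.
Span CE, ΣM about E: R_C^{CE}·11.75 = 1131 + 390.3, so R_C^{CE} = 129.5 kN and R_E = 263.5 − 129.5 = 134 kN.
R_C = 160 + 129.5 = 289.5 kN.

R_C = 289.5 kN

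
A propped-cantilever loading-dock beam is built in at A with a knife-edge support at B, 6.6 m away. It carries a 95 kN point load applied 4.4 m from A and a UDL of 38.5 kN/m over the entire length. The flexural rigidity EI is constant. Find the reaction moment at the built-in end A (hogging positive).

Release the roller at B. Primary structure: cantilever fixed at A.
Downward deflection at the released point B due to the loads:
  point load 95 at a = 4.4: Pa²(3L − a)/(6EI) = 4721/EI
  UDL 38.5: wL⁴/(8EI) = 9132/EI
  δ_0 = 13852/EI
Flexibility coefficient — unit upward force at B: δ_{BB} = L³/(3EI) = 95.83/EI.
Compatibility at B: δ_0 − R_B·δ_{BB} = 0, so R_B = 13852/95.83 = 144.5 kN.
Moment equilibrium about A: M_A = Σ(load moments about A) − R_B·L = 1257 − 144.5×6.6 = 302.5 kN·m.

M_A = 302.5 kN·m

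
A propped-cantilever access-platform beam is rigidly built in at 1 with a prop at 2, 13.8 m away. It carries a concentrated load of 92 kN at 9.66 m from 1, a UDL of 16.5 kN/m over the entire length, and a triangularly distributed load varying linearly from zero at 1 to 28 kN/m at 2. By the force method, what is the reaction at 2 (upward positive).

R_2 = 243.5 kN

Release the roller at 2. Primary structure: cantilever fixed at 1.
Downward deflection at the released point 2 due to the loads:
  point load 92 at a = 9.66: Pa²(3L − a)/(6EI) = 45415/EI
  UDL 16.5: wL⁴/(8EI) = 74801/EI
  triangular load, peak 28 at the free end: 11w₀L⁴/(120EI) = 93086/EI
  δ_0 = 213303/EI
Tip deflection under a unit load at 2: L³/(3EI) = 876/EI.
Compatibility at 2: δ_0 − R_2·δ_{22} = 0, so R_2 = 213303/876 = 243.5 kN.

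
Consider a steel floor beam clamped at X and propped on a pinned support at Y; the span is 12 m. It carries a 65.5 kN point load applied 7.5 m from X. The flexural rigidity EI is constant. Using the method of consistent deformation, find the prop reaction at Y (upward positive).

R_Y = 30.38 kN

Choose R_Y as the redundant. The primary structure is the cantilever fixed at X.
Downward deflection at the released point Y due to the loads:
  point load 65.5 at a = 7.5: Pa²(3L − a)/(6EI) = 17501/EI
Tip deflection under a unit load at Y: L³/(3EI) = 576/EI.
The prop prevents deflection at Y: R_Y = δ_0/δ_{YY} = 17501/576 = 30.38 kN.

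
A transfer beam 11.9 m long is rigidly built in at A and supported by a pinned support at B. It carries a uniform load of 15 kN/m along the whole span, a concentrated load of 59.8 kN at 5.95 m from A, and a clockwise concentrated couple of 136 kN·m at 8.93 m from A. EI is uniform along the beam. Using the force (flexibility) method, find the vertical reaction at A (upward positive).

R_A = 136.6 kN

Release the roller at B. Primary structure: cantilever fixed at A.
Primary-structure tip deflection at B by superposition:
  UDL 15: wL⁴/(8EI) = 37600/EI
  point load 59.8 at a = 5.95: Pa²(3L − a)/(6EI) = 10497/EI
  clockwise couple 136 at a = 8.93: M₀a(2L − a)/(2EI) = 9030/EI
  δ_0 = 57127/EI
Flexibility coefficient — unit upward force at B: δ_{BB} = L³/(3EI) = 561.7/EI.
Compatibility at B: δ_0 − R_B·δ_{BB} = 0, so R_B = 57127/561.7 = 101.7 kN.
Vertical equilibrium: R_A = ΣP − R_B = 238.3 − 101.7 = 136.6 kN.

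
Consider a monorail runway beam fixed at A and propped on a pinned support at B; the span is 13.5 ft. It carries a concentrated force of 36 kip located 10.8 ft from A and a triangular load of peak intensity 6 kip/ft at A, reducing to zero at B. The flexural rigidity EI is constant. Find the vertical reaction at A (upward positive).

Choose R_B as the redundant. The primary structure is the cantilever fixed at A.
Deflection at B on the released cantilever, summing each load's contribution:
  point load 36 at a = 10.8: Pa²(3L − a)/(6EI) = 20785/EI
  triangular load, peak 6 at the fixed end: w₀L⁴/(30EI) = 6643/EI
  δ_0 = 27428/EI
Tip deflection under a unit load at B: L³/(3EI) = 820.1/EI.
The prop prevents deflection at B: R_B = δ_0/δ_{BB} = 27428/820.1 = 33.44 kip.
Vertical equilibrium: R_A = ΣP − R_B = 76.5 − 33.44 = 43.06 kip.

R_A = 43.06 kip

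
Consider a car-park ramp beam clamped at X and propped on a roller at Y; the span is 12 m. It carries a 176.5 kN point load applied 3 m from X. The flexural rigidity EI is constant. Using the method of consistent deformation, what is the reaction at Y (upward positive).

R_Y = 15.17 kN

Release the roller at Y. Primary structure: cantilever fixed at X.
Primary-structure tip deflection at Y by superposition:
  point load 176.5 at a = 3: Pa²(3L − a)/(6EI) = 8737/EI
Flexibility coefficient — unit upward force at Y: δ_{YY} = L³/(3EI) = 576/EI.
Compatibility at Y: δ_0 − R_Y·δ_{YY} = 0, so R_Y = 8737/576 = 15.17 kN.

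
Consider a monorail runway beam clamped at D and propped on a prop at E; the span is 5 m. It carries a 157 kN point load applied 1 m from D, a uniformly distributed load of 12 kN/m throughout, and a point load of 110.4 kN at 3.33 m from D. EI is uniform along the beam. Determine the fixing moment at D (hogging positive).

M_D = 232.4 kN·m

Take the reaction at E as the redundant and release it; the primary structure is a cantilever fixed at D.
Downward deflection at the released point E due to the loads:
  point load 157 at a = 1: Pa²(3L − a)/(6EI) = 366.3/EI
  UDL 12: wL⁴/(8EI) = 937.5/EI
  point load 110.4 at a = 3.33: Pa²(3L − a)/(6EI) = 2381/EI
  δ_0 = 3685/EI
Flexibility coefficient — unit upward force at E: δ_{EE} = L³/(3EI) = 41.67/EI.
The prop prevents deflection at E: R_E = δ_0/δ_{EE} = 3685/41.67 = 88.44 kN.
Moment equilibrium about D: M_D = Σ(load moments about D) − R_E·L = 674.6 − 88.44×5 = 232.4 kN·m.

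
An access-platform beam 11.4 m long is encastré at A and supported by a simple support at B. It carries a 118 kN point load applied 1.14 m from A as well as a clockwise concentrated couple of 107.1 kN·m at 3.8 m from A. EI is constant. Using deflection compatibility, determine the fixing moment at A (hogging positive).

M_A = 132.9 kN·m

Remove the prop at B; the released (primary) structure is a cantilever built in at A.
Deflection at B on the released cantilever, summing each load's contribution:
  point load 118 at a = 1.14: Pa²(3L − a)/(6EI) = 845/EI
  clockwise couple 107.1 at a = 3.8: M₀a(2L − a)/(2EI) = 3866/EI
  δ_0 = 4711/EI
Flexibility coefficient — unit upward force at B: δ_{BB} = L³/(3EI) = 493.8/EI.
Compatibility at B: δ_0 − R_B·δ_{BB} = 0, so R_B = 4711/493.8 = 9.54 kN.
Moment equilibrium about A: M_A = Σ(load moments about A) − R_B·L = 241.6 − 9.54×11.4 = 132.9 kN·m.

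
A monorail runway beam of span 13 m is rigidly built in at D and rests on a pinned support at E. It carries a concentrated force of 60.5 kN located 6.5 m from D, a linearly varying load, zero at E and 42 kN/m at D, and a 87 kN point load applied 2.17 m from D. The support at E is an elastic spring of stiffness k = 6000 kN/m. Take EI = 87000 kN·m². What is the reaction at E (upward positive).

Release the roller at E. Primary structure: cantilever fixed at D.
Free-end deflection of the primary structure under the applied loading (downward +):
  point load 60.5 at a = 6.5: Pa²(3L − a)/(6EI) = 13846/EI
  triangular load, peak 42 at the fixed end: w₀L⁴/(30EI) = 39985/EI
  point load 87 at a = 2.17: Pa²(3L − a)/(6EI) = 2515/EI
  δ_0 = 56346/EI
Flexibility coefficient — unit upward force at E: δ_{EE} = L³/(3EI) = 732.3/EI.
With EI = 87000 kN·m²: δ_0 = 0.64765 m and δ_{EE} = 0.008418 m/kN.
Compatibility — the spring shortens by R_E/k under the reaction it provides: δ_0 − R_E·δ_{EE} = R_E/k. With 1/k = 0.000167 m/kN, R_E = δ_0 / (δ_{EE} + 1/k) = 0.64765 / (0.008418 + 0.000167) = 75.45 kN.

R_E = 75.45 kN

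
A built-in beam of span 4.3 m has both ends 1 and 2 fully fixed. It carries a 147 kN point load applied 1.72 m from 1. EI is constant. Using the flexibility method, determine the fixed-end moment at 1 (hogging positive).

Release both end moments; the primary structure is a simply-supported span 12 with redundants M_1 and M_2.
End rotations of the released simple span under the applied load (×1/EI):
  at 1: point load 147 at a = 1.72: Pab(L + b)/(6LEI) = 174/EI
  at 2: point load 147 at a = 1.72: Pab(L + a)/(6LEI) = 152.2/EI
  θ_10 = 174/EI,  θ_20 = 152.2/EI
Flexibility coefficients: a unit moment at one end gives L/(3EI) there and L/(6EI) at the far end, so f₁₁ = f₂₂ = 1.433/EI and f₁₂ = f₂₁ = 0.7167/EI.
Compatibility — zero rotation at each built-in end:
  1.433 M_1 + 0.7167 M_2 = 174
  0.7167 M_1 + 1.433 M_2 = 152.2
Solving the pair gives M_1 = 91.02 kN·m and M_2 = 60.68 kN·m (hogging).

M_1 = 91.02 kN·m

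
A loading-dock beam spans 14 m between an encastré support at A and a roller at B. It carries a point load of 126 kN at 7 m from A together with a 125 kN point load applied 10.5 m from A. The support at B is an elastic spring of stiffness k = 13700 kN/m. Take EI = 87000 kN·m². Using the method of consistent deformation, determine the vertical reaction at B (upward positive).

R_B = 117.7 kN

Take the reaction at B as the redundant and release it; the primary structure is a cantilever fixed at A.
Free-end deflection of the primary structure under the applied loading (downward +):
  point load 126 at a = 7: Pa²(3L − a)/(6EI) = 36015/EI
  point load 125 at a = 10.5: Pa²(3L − a)/(6EI) = 72352/EI
  δ_0 = 108367/EI
Flexibility coefficient — unit upward force at B: δ_{BB} = L³/(3EI) = 914.7/EI.
With EI = 87000 kN·m²: δ_0 = 1.2456 m and δ_{BB} = 0.010513 m/kN.
Compatibility — the spring shortens by R_B/k under the reaction it provides: δ_0 − R_B·δ_{BB} = R_B/k. With 1/k = 0.000073 m/kN, R_B = δ_0 / (δ_{BB} + 1/k) = 1.2456 / (0.010513 + 0.000073) = 117.7 kN.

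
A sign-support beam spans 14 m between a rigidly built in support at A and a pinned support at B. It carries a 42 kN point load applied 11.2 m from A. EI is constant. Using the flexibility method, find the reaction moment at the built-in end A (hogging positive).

M_A = 56.45 kN·m

Take the reaction at B as the redundant and release it; the primary structure is a cantilever fixed at A.
Primary-structure tip deflection at B by superposition:
  point load 42 at a = 11.2: Pa²(3L − a)/(6EI) = 27045/EI
Flexibility coefficient — unit upward force at B: δ_{BB} = L³/(3EI) = 914.7/EI.
The prop prevents deflection at B: R_B = δ_0/δ_{BB} = 27045/914.7 = 29.57 kN.
Moment equilibrium about A: M_A = Σ(load moments about A) − R_B·L = 470.4 − 29.57×14 = 56.45 kN·m.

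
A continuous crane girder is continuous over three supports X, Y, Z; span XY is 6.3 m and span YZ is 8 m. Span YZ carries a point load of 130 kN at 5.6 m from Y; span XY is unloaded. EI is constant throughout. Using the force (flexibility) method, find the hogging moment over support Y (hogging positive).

M_Y = 79.42 kN·m

Take M_Y as the redundant. Released structure: two simple spans XY and YZ with a hinge at Y.
Rotations at Y on the released spans (each span's end-slope, ×1/EI):
  span YZ: point load 130 at a = 5.6: Pab(L + b)/(6LEI) = 378.6/EI
  relative rotation θ_0 = (0 + 378.6)/EI = 378.6/EI
A unit hogging moment at Y produces rotation L₁/(3EI) + L₂/(3EI) = 4.767/EI.
Compatibility: M_Y·(L₁+L₂)/(3EI) = θ_0, giving M_Y = 79.42 kN·m (hogging).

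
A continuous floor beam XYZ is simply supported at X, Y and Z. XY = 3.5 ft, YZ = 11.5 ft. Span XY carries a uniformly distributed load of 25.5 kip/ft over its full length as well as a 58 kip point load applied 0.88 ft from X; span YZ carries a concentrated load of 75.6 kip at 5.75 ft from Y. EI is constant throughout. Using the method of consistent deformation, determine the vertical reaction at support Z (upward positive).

Release continuity at Y by inserting a hinge; the redundant is the internal moment M_Y. The primary structure is two simply-supported spans XY and YZ.
End slopes at the hinge Y, treating each span as simply supported:
  span XY: UDL 25.5: wL³/(24EI) = 45.55/EI
  span XY: point load 58 at a = 0.88: Pab(L + a)/(6LEI) = 27.89/EI
  span YZ: point load 75.6 at a = 5.75: Pab(L + b)/(6LEI) = 624.9/EI
  relative rotation θ_0 = (73.45 + 624.9)/EI = 698.3/EI
A unit hogging moment at Y produces rotation L₁/(3EI) + L₂/(3EI) = 5/EI.
Slope continuity at Y: θ_0 = M_Y·5/EI, so M_Y = 698.3/5 = 139.7 kip·ft (hogging).
Span YZ, ΣM about Z: R_Y^{YZ}·11.5 = 434.7 + 139.7, so R_Y^{YZ} = 49.94 kip and R_Z = 75.6 − 49.94 = 25.66 kip.

R_Z = 25.66 kip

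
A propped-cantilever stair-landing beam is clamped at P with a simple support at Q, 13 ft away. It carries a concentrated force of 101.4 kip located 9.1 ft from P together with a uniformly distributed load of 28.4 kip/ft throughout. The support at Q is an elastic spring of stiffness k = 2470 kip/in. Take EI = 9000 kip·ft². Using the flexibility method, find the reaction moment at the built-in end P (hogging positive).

M_P = 780.9 kip·ft

Remove the prop at Q; the released (primary) structure is a cantilever built in at P.
Primary-structure tip deflection at Q by superposition:
  point load 101.4 at a = 9.1: Pa²(3L − a)/(6EI) = 41845/EI
  UDL 28.4: wL⁴/(8EI) = 101392/EI
  δ_0 = 143236/EI
Flexibility coefficient — unit upward force at Q: δ_{QQ} = L³/(3EI) = 732.3/EI.
With EI = 9000 kip·ft²: δ_0 = 15.915 ft and δ_{QQ} = 0.08137 ft/kip.
Compatibility — the spring shortens by R_Q/k under the reaction it provides: δ_0 − R_Q·δ_{QQ} = R_Q/k. With 1/k = 1/(2470×12) ft/kip = 0.000034 ft/kip, R_Q = δ_0 / (δ_{QQ} + 1/k) = 15.915 / (0.08137 + 0.000034) = 195.5 kip.
Moment equilibrium about P: M_P = Σ(load moments about P) − R_Q·L = 3323 − 195.5×13 = 780.9 kip·ft.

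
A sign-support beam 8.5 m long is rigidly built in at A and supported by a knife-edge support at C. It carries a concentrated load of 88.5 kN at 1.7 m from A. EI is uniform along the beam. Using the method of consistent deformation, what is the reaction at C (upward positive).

Release the roller at C. Primary structure: cantilever fixed at A.
Deflection at C on the released cantilever, summing each load's contribution:
  point load 88.5 at a = 1.7: Pa²(3L − a)/(6EI) = 1015/EI
Flexibility coefficient — unit upward force at C: δ_{CC} = L³/(3EI) = 204.7/EI.
Compatibility at C: δ_0 − R_C·δ_{CC} = 0, so R_C = 1015/204.7 = 4.956 kN.

R_C = 4.956 kN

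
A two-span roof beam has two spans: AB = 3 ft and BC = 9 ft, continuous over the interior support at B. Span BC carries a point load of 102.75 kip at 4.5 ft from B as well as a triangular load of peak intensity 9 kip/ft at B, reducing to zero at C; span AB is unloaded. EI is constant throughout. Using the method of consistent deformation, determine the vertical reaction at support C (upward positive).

R_C = 46.38 kip

Release continuity at B by inserting a hinge; the redundant is the internal moment M_B. The primary structure is two simply-supported spans AB and BC.
End slopes at the hinge B, treating each span as simply supported:
  span BC: point load 102.75 at a = 4.5: Pab(L + b)/(6LEI) = 520.2/EI
  span BC: triangular load, peak 9: w₀L³/(45EI) = 145.8/EI
  relative rotation θ_0 = (0 + 666)/EI = 666/EI
A unit hogging moment at B produces rotation L₁/(3EI) + L₂/(3EI) = 4/EI.
Compatibility: M_B·(L₁+L₂)/(3EI) = θ_0, giving M_B = 166.5 kip·ft (hogging).
Span BC, ΣM about C: R_B^{BC}·9 = 705.4 + 166.5, so R_B^{BC} = 96.87 kip and R_C = 143.2 − 96.87 = 46.38 kip.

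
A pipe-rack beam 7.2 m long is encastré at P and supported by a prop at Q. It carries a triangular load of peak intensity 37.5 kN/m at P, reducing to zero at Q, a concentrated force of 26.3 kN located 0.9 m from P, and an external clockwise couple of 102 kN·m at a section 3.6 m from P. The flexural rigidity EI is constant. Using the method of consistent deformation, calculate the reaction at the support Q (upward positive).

Choose R_Q as the redundant. The primary structure is the cantilever fixed at P.
Deflection at Q on the released cantilever, summing each load's contribution:
  triangular load, peak 37.5 at the fixed end: w₀L⁴/(30EI) = 3359/EI
  point load 26.3 at a = 0.9: Pa²(3L − a)/(6EI) = 73.5/EI
  clockwise couple 102 at a = 3.6: M₀a(2L − a)/(2EI) = 1983/EI
  δ_0 = 5416/EI
Tip deflection under a unit load at Q: L³/(3EI) = 124.4/EI.
Compatibility at Q: δ_0 − R_Q·δ_{QQ} = 0, so R_Q = 5416/124.4 = 43.53 kN.

R_Q = 43.53 kN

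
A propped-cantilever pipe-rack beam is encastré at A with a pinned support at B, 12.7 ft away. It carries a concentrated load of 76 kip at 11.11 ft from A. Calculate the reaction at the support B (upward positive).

R_B = 61.8 kip

Remove the prop at B; the released (primary) structure is a cantilever built in at A.
Free-end deflection of the primary structure under the applied loading (downward +):
  point load 76 at a = 11.11: Pa²(3L − a)/(6EI) = 42198/EI
Tip deflection under a unit load at B: L³/(3EI) = 682.8/EI.
The prop prevents deflection at B: R_B = δ_0/δ_{BB} = 42198/682.8 = 61.8 kip.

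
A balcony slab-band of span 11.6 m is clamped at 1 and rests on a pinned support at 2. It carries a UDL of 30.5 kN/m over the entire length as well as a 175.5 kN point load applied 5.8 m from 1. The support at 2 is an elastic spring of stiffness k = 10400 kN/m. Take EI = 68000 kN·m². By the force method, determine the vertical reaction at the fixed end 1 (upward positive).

Remove the prop at 2; the released (primary) structure is a cantilever built in at 1.
Free-end deflection of the primary structure under the applied loading (downward +):
  UDL 30.5: wL⁴/(8EI) = 69031/EI
  point load 175.5 at a = 5.8: Pa²(3L − a)/(6EI) = 28535/EI
  δ_0 = 97566/EI
Tip deflection under a unit load at 2: L³/(3EI) = 520.3/EI.
With EI = 68000 kN·m²: δ_0 = 1.4348 m and δ_{22} = 0.007651 m/kN.
Compatibility — the spring shortens by R_2/k under the reaction it provides: δ_0 − R_2·δ_{22} = R_2/k. With 1/k = 0.000096 m/kN, R_2 = δ_0 / (δ_{22} + 1/k) = 1.4348 / (0.007651 + 0.000096) = 185.2 kN.
Vertical equilibrium: R_1 = ΣP − R_2 = 529.3 − 185.2 = 344.1 kN.

R_1 = 344.1 kN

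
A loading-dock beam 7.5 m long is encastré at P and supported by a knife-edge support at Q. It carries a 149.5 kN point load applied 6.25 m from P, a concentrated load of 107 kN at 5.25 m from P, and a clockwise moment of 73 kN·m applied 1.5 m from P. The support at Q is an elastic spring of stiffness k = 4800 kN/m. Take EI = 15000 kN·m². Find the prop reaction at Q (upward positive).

R_Q = 174.2 kN

Release the roller at Q. Primary structure: cantilever fixed at P.
Primary-structure tip deflection at Q by superposition:
  point load 149.5 at a = 6.25: Pa²(3L − a)/(6EI) = 15816/EI
  point load 107 at a = 5.25: Pa²(3L − a)/(6EI) = 8479/EI
  clockwise couple 73 at a = 1.5: M₀a(2L − a)/(2EI) = 739.1/EI
  δ_0 = 25034/EI
Tip deflection under a unit load at Q: L³/(3EI) = 140.6/EI.
With EI = 15000 kN·m²: δ_0 = 1.669 m and δ_{QQ} = 0.009375 m/kN.
Compatibility — the spring shortens by R_Q/k under the reaction it provides: δ_0 − R_Q·δ_{QQ} = R_Q/k. With 1/k = 0.000208 m/kN, R_Q = δ_0 / (δ_{QQ} + 1/k) = 1.669 / (0.009375 + 0.000208) = 174.2 kN.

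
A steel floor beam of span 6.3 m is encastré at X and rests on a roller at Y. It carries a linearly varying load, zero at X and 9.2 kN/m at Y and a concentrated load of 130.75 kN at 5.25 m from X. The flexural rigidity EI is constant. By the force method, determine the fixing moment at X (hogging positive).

Take the reaction at Y as the redundant and release it; the primary structure is a cantilever fixed at X.
Free-end deflection of the primary structure under the applied loading (downward +):
  triangular load, peak 9.2 at the free end: 11w₀L⁴/(120EI) = 1328/EI
  point load 130.75 at a = 5.25: Pa²(3L − a)/(6EI) = 8199/EI
  δ_0 = 9527/EI
Tip deflection under a unit load at Y: L³/(3EI) = 83.35/EI.
Compatibility at Y: δ_0 − R_Y·δ_{YY} = 0, so R_Y = 9527/83.35 = 114.3 kN.
Moment equilibrium about X: M_X = Σ(load moments about X) − R_Y·L = 808.2 − 114.3×6.3 = 88.04 kN·m.

M_X = 88.04 kN·m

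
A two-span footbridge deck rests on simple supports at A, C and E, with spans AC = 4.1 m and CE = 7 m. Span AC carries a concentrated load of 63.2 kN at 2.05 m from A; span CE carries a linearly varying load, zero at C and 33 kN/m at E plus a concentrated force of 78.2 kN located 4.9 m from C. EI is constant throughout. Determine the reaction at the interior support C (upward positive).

Take M_C as the redundant. Released structure: two simple spans AC and CE with a hinge at C.
Discontinuity in slope at C on the released structure — sum the simple-span end rotations:
  span AC: point load 63.2 at a = 2.05: Pab(L + a)/(6LEI) = 66.4/EI
  span CE: triangular load, peak 33: 7w₀L³/(360EI) = 220.1/EI
  span CE: point load 78.2 at a = 4.9: Pab(L + b)/(6LEI) = 174.3/EI
  relative rotation θ_0 = (66.4 + 394.4)/EI = 460.8/EI
A unit hogging moment at C produces rotation L₁/(3EI) + L₂/(3EI) = 3.7/EI.
Compatibility: M_C·(L₁+L₂)/(3EI) = θ_0, giving M_C = 124.6 kN·m (hogging).
Span AC, ΣM about A with M_C applied at C: R_C^{AC}·4.1 = 129.6 + 124.6, so R_C^{AC} = 61.98 kN and R_A = 63.2 − 61.98 = 1.222 kN.
Span CE, ΣM about E: R_C^{CE}·7 = 433.7 + 124.6, so R_C^{CE} = 79.75 kN and R_E = 193.7 − 79.75 = 113.9 kN.
R_C = 61.98 + 79.75 = 141.7 kN.

R_C = 141.7 kN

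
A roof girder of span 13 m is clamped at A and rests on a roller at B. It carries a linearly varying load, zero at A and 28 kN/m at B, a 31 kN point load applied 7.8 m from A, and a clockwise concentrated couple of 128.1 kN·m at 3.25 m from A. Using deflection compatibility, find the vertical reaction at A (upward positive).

R_A = 93.04 kN

Release the roller at B. Primary structure: cantilever fixed at A.
Deflection at B on the released cantilever, summing each load's contribution:
  triangular load, peak 28 at the free end: 11w₀L⁴/(120EI) = 73307/EI
  point load 31 at a = 7.8: Pa²(3L − a)/(6EI) = 9807/EI
  clockwise couple 128.1 at a = 3.25: M₀a(2L − a)/(2EI) = 4736/EI
  δ_0 = 87850/EI
Tip deflection under a unit load at B: L³/(3EI) = 732.3/EI.
The prop prevents deflection at B: R_B = δ_0/δ_{BB} = 87850/732.3 = 120 kN.
Vertical equilibrium: R_A = ΣP − R_B = 213 − 120 = 93.04 kN.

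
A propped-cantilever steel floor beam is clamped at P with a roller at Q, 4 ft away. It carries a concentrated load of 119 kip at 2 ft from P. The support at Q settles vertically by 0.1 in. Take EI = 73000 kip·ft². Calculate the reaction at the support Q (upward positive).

Remove the prop at Q; the released (primary) structure is a cantilever built in at P.
Deflection at Q on the released cantilever, summing each load's contribution:
  point load 119 at a = 2: Pa²(3L − a)/(6EI) = 793.3/EI
Flexibility coefficient — unit upward force at Q: δ_{QQ} = L³/(3EI) = 21.33/EI.
With EI = 73000 kip·ft²: δ_0 = 0.010868 ft and δ_{QQ} = 0.000292 ft/kip.
Compatibility — the beam at Q must follow the support down by 0.008333 ft: δ_0 − R_Q·δ_{QQ} = 0.008333, so R_Q = (0.010868 − 0.008333)/0.000292 = 8.672 kip.

R_Q = 8.672 kip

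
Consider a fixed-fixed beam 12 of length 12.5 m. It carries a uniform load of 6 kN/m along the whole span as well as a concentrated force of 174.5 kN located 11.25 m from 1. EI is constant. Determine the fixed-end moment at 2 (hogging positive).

M_2 = 254.8 kN·m

Take the two fixed-end moments M_1, M_2 as redundants; the released structure is the simple span 12.
End rotations of the released simple span under the applied load (×1/EI):
  at 1: UDL 6: wL³/(24EI) = 488.3/EI
  at 2: UDL 6: wL³/(24EI) = 488.3/EI
  at 1: point load 174.5 at a = 11.25: Pab(L + b)/(6LEI) = 449.9/EI
  at 2: point load 174.5 at a = 11.25: Pab(L + a)/(6LEI) = 777.1/EI
  θ_10 = 938.2/EI,  θ_20 = 1265/EI
Flexibility coefficients: a unit moment at one end gives L/(3EI) there and L/(6EI) at the far end, so f₁₁ = f₂₂ = 4.167/EI and f₁₂ = f₂₁ = 2.083/EI.
Compatibility — zero rotation at each built-in end:
  4.167 M_1 + 2.083 M_2 = 938.2
  2.083 M_1 + 4.167 M_2 = 1265
Solving the pair gives M_1 = 97.76 kN·m and M_2 = 254.8 kN·m (hogging).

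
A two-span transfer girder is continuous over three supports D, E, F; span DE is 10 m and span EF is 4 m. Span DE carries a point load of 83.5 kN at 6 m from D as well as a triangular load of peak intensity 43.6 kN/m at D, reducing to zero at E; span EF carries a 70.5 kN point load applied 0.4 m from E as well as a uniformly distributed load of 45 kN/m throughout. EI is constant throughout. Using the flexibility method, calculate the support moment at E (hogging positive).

M_E = 328.8 kN·m

Insert a hinge at E; M_E is the redundant, and each span becomes simply supported.
End slopes at the hinge E, treating each span as simply supported:
  span DE: point load 83.5 at a = 6: Pab(L + a)/(6LEI) = 534.4/EI
  span DE: triangular load, peak 43.6: 7w₀L³/(360EI) = 847.8/EI
  span EF: point load 70.5 at a = 0.4: Pab(L + b)/(6LEI) = 32.15/EI
  span EF: UDL 45: wL³/(24EI) = 120/EI
  relative rotation θ_0 = (1382 + 152.1)/EI = 1534/EI
A unit hogging moment at E produces rotation L₁/(3EI) + L₂/(3EI) = 4.667/EI.
Compatibility: M_E·(L₁+L₂)/(3EI) = θ_0, giving M_E = 328.8 kN·m (hogging).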